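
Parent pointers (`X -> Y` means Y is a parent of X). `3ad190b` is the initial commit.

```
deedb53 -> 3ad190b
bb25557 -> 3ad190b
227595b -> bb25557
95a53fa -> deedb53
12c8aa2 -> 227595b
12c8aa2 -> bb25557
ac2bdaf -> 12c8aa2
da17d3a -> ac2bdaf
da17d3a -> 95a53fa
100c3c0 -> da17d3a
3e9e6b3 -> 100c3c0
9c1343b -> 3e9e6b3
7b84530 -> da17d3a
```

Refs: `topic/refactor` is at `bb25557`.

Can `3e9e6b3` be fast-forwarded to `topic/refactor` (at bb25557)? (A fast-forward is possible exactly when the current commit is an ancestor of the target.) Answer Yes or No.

No

A fast-forward from 3e9e6b3 to bb25557 is possible iff 3e9e6b3 is an ancestor of bb25557.
Ancestors of bb25557: {3ad190b, bb25557}.
3e9e6b3 is not among them, so fast-forward is not possible.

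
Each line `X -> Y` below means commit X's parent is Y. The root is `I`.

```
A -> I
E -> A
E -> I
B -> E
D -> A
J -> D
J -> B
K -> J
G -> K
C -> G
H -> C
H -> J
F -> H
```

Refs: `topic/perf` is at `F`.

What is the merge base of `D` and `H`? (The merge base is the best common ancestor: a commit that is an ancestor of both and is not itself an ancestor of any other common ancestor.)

Ancestors of D: {A, D, I}.
Ancestors of H: {A, B, C, D, E, G, H, I, J, K}.
Common ancestors: {A, D, I}.
Among these, D is not an ancestor of any other common ancestor — it is the merge base.

D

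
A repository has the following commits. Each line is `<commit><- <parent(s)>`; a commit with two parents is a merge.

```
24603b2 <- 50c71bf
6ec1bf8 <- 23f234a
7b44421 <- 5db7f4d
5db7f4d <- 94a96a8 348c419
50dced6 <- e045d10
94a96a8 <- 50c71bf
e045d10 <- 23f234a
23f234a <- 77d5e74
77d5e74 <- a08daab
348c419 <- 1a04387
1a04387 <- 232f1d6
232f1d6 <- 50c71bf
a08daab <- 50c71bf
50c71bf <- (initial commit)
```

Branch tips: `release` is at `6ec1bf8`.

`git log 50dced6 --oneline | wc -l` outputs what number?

Walking parent pointers from 50dced6: reachable set = {23f234a, 50c71bf, 50dced6, 77d5e74, a08daab, e045d10}.
That is 6 commits.

6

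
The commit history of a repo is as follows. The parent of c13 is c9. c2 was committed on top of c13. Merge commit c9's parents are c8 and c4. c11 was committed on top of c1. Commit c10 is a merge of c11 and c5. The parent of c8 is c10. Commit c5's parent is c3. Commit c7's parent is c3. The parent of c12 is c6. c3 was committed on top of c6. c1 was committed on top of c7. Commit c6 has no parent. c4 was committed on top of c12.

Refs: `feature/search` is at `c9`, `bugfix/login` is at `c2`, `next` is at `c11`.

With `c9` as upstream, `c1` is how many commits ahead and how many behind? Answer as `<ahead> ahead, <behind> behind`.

0 ahead, 7 behind

Reachable from c1: {c1, c3, c6, c7}.
Reachable from c9: {c1, c10, c11, c12, c3, c4, c5, c6, c7, c8, c9}.
Only in c1's history (ahead): {} — 0.
Only in c9's history (behind): {c10, c11, c12, c4, c5, c8, c9} — 7.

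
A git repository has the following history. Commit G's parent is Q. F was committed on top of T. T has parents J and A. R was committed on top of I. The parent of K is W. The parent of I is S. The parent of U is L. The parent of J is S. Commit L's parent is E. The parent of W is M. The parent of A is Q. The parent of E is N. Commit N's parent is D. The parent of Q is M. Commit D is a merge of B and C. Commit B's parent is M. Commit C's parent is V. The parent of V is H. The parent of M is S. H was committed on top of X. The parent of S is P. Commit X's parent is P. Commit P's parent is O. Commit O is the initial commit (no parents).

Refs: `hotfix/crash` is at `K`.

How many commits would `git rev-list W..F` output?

Reachable from F: {A, F, J, M, O, P, Q, S, T}.
Reachable from W: {M, O, P, S, W}.
In F's history but not W's: {A, F, J, Q, T} — 5 commits.

5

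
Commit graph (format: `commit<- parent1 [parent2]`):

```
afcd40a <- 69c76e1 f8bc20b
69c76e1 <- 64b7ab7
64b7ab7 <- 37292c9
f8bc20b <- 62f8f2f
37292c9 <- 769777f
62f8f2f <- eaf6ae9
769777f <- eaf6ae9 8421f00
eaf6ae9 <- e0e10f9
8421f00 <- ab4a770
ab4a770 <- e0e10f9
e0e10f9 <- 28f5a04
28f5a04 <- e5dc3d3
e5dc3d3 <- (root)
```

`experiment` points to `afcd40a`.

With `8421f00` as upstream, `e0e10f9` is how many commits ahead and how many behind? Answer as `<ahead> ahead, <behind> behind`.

0 ahead, 2 behind

Reachable from e0e10f9: {28f5a04, e0e10f9, e5dc3d3}.
Reachable from 8421f00: {28f5a04, 8421f00, ab4a770, e0e10f9, e5dc3d3}.
Only in e0e10f9's history (ahead): {} — 0.
Only in 8421f00's history (behind): {8421f00, ab4a770} — 2.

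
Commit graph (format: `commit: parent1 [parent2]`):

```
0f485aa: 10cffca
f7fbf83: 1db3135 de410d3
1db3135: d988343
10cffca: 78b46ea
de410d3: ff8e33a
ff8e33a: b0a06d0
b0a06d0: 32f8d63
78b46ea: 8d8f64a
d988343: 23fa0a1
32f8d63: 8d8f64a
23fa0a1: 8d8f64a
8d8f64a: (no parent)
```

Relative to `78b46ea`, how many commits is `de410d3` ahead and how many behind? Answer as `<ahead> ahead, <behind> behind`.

Reachable from de410d3: {32f8d63, 8d8f64a, b0a06d0, de410d3, ff8e33a}.
Reachable from 78b46ea: {78b46ea, 8d8f64a}.
Only in de410d3's history (ahead): {32f8d63, b0a06d0, de410d3, ff8e33a} — 4.
Only in 78b46ea's history (behind): {78b46ea} — 1.

4 ahead, 1 behind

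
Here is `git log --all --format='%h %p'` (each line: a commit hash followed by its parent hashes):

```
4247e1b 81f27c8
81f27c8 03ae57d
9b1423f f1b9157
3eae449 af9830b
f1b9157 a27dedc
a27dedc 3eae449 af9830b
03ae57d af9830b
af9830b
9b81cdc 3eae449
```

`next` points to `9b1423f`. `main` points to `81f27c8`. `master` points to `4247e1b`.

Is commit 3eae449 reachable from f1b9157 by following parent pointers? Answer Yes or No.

Yes

Ancestors of f1b9157 (commits reachable by following parents): {3eae449, a27dedc, af9830b, f1b9157}.
3eae449 is in that set, so it is an ancestor of f1b9157.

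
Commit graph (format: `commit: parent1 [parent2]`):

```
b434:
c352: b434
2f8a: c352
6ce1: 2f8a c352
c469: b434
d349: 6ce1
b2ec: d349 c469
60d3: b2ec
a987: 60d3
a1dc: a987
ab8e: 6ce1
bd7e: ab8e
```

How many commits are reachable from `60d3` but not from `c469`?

Reachable from 60d3: {2f8a, 60d3, 6ce1, b2ec, b434, c352, c469, d349}.
Reachable from c469: {b434, c469}.
In 60d3's history but not c469's: {2f8a, 60d3, 6ce1, b2ec, c352, d349} — 6 commits.

6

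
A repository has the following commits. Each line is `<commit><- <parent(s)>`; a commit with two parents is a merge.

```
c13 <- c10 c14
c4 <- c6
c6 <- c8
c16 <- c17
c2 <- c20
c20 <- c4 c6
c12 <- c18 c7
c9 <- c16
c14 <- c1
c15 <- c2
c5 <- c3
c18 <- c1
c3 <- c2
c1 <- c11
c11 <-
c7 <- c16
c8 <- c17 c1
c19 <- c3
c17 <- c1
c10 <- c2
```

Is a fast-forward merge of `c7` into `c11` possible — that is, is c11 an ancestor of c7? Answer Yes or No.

A fast-forward from c11 to c7 is possible iff c11 is an ancestor of c7.
Ancestors of c7: {c1, c11, c16, c17, c7}.
c11 is among them, so fast-forward is possible.

Yes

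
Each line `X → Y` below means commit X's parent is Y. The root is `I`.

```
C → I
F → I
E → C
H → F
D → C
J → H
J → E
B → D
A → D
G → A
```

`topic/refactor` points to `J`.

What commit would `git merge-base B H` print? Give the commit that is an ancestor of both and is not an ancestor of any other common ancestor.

Ancestors of B: {B, C, D, I}.
Ancestors of H: {F, H, I}.
Common ancestors: {I}.
The only common ancestor is I, so it is the merge base.

I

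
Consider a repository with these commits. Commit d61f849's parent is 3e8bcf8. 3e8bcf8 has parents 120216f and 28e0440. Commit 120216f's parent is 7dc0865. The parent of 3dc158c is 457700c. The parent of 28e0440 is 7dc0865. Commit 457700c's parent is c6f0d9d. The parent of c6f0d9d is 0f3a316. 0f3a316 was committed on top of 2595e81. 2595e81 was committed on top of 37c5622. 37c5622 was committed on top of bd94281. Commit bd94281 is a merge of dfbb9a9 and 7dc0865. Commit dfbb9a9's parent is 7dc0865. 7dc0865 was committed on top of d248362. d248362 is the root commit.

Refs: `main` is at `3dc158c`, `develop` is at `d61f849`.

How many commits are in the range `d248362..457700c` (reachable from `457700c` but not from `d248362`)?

8

Reachable from 457700c: {0f3a316, 2595e81, 37c5622, 457700c, 7dc0865, bd94281, c6f0d9d, d248362, dfbb9a9}.
Reachable from d248362: {d248362}.
In 457700c's history but not d248362's: {0f3a316, 2595e81, 37c5622, 457700c, 7dc0865, bd94281, c6f0d9d, dfbb9a9} — 8 commits.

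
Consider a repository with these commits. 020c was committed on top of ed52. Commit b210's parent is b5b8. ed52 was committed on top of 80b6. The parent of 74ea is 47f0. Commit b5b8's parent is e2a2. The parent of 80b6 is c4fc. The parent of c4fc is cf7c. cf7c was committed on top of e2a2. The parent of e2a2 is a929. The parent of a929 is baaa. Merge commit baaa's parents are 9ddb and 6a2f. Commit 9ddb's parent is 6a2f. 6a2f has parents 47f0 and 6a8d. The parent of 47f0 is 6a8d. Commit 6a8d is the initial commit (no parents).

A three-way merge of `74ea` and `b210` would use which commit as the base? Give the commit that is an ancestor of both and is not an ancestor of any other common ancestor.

Ancestors of 74ea: {47f0, 6a8d, 74ea}.
Ancestors of b210: {47f0, 6a2f, 6a8d, 9ddb, a929, b210, b5b8, baaa, e2a2}.
Common ancestors: {47f0, 6a8d}.
Among these, 47f0 is not an ancestor of any other common ancestor — it is the merge base.

47f0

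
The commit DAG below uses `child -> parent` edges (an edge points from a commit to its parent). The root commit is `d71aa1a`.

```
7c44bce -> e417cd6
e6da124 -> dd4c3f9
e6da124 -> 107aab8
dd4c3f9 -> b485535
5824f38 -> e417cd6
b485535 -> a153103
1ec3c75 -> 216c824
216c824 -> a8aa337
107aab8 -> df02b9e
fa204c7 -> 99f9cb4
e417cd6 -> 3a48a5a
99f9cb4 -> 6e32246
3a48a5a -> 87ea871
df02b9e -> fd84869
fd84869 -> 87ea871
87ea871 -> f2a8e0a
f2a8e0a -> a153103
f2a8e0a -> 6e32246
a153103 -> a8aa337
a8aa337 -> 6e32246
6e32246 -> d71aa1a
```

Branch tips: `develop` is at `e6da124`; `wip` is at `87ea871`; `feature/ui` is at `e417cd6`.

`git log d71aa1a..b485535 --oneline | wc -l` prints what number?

4

Reachable from b485535: {6e32246, a153103, a8aa337, b485535, d71aa1a}.
Reachable from d71aa1a: {d71aa1a}.
In b485535's history but not d71aa1a's: {6e32246, a153103, a8aa337, b485535} — 4 commits.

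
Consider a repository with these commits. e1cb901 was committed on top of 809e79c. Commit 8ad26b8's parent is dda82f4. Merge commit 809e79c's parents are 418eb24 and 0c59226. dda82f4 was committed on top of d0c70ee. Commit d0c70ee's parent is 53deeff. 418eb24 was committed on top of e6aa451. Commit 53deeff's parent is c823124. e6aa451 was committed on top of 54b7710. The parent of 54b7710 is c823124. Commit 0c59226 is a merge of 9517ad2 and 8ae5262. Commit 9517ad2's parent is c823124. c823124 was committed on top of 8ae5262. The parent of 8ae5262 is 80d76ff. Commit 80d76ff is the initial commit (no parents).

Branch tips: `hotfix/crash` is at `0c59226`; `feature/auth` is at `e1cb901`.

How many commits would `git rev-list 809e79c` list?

Walking parent pointers from 809e79c: reachable set = {0c59226, 418eb24, 54b7710, 809e79c, 80d76ff, 8ae5262, 9517ad2, c823124, e6aa451}.
That is 9 commits.

9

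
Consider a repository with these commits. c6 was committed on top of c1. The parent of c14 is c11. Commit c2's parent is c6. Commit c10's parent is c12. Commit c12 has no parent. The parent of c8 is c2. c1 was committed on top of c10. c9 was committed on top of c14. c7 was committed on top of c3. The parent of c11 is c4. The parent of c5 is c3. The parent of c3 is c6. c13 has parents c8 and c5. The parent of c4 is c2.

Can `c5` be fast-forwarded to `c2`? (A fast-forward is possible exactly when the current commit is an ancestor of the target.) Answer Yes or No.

No

A fast-forward from c5 to c2 is possible iff c5 is an ancestor of c2.
Ancestors of c2: {c1, c10, c12, c2, c6}.
c5 is not among them, so fast-forward is not possible.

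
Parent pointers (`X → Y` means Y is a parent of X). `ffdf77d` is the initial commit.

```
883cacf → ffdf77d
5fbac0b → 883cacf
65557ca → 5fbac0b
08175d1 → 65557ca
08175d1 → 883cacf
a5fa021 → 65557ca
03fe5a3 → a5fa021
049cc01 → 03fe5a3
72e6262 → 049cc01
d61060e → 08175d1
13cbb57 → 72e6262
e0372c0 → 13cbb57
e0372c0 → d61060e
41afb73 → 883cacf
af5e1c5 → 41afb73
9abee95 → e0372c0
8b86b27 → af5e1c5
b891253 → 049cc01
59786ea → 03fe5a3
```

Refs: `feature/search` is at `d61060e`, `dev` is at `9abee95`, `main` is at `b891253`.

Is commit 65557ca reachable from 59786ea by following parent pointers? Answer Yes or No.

Yes

Ancestors of 59786ea (commits reachable by following parents): {03fe5a3, 59786ea, 5fbac0b, 65557ca, 883cacf, a5fa021, ffdf77d}.
65557ca is in that set, so it is an ancestor of 59786ea.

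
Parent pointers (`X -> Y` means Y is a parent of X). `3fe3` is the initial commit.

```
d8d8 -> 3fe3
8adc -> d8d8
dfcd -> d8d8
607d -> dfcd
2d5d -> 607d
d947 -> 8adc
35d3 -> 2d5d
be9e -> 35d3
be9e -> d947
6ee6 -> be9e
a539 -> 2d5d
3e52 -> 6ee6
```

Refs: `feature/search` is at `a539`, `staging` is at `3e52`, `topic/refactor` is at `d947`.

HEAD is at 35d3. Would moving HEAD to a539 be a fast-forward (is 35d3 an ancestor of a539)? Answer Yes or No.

A fast-forward from 35d3 to a539 is possible iff 35d3 is an ancestor of a539.
Ancestors of a539: {2d5d, 3fe3, 607d, a539, d8d8, dfcd}.
35d3 is not among them, so fast-forward is not possible.

No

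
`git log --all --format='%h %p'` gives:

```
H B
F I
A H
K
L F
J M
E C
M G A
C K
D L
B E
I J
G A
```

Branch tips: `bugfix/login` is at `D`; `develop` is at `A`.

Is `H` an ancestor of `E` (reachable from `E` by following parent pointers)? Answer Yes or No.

Ancestors of E: {C, E, K}.
H is not in that set, so it is not an ancestor of E.

No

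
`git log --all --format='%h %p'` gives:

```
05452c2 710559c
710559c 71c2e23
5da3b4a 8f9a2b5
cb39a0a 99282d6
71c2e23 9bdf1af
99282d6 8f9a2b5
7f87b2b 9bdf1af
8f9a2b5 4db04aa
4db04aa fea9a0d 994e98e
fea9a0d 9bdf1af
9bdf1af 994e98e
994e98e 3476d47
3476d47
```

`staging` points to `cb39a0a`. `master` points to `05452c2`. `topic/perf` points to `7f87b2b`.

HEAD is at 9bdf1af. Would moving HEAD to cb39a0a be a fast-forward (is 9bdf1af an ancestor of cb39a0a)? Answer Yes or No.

A fast-forward from 9bdf1af to cb39a0a is possible iff 9bdf1af is an ancestor of cb39a0a.
Ancestors of cb39a0a: {3476d47, 4db04aa, 8f9a2b5, 99282d6, 994e98e, 9bdf1af, cb39a0a, fea9a0d}.
9bdf1af is among them, so fast-forward is possible.

Yes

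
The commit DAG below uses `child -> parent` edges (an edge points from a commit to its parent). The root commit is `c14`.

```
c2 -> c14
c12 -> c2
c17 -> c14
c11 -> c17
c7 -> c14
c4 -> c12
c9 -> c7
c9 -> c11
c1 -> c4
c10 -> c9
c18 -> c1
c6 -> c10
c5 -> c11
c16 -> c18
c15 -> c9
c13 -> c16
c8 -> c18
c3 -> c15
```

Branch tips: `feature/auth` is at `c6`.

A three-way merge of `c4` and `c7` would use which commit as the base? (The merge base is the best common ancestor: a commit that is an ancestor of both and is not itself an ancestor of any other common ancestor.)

Ancestors of c4: {c12, c14, c2, c4}.
Ancestors of c7: {c14, c7}.
Common ancestors: {c14}.
The only common ancestor is c14, so it is the merge base.

c14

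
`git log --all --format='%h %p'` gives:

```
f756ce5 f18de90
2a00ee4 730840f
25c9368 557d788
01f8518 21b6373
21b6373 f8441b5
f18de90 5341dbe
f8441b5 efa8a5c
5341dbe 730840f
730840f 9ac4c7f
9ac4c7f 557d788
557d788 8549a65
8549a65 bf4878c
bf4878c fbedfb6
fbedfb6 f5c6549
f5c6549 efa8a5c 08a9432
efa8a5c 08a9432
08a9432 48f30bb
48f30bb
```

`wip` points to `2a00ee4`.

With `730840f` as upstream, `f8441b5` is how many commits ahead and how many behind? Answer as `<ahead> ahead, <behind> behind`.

1 ahead, 7 behind

Reachable from f8441b5: {08a9432, 48f30bb, efa8a5c, f8441b5}.
Reachable from 730840f: {08a9432, 48f30bb, 557d788, 730840f, 8549a65, 9ac4c7f, bf4878c, efa8a5c, f5c6549, fbedfb6}.
Only in f8441b5's history (ahead): {f8441b5} — 1.
Only in 730840f's history (behind): {557d788, 730840f, 8549a65, 9ac4c7f, bf4878c, f5c6549, fbedfb6} — 7.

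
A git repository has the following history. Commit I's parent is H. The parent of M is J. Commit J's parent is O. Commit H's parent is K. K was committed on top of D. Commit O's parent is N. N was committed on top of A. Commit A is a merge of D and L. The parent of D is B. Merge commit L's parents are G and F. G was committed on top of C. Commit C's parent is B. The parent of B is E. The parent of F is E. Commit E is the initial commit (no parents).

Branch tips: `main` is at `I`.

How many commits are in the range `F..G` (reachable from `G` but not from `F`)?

3

Reachable from G: {B, C, E, G}.
Reachable from F: {E, F}.
In G's history but not F's: {B, C, G} — 3 commits.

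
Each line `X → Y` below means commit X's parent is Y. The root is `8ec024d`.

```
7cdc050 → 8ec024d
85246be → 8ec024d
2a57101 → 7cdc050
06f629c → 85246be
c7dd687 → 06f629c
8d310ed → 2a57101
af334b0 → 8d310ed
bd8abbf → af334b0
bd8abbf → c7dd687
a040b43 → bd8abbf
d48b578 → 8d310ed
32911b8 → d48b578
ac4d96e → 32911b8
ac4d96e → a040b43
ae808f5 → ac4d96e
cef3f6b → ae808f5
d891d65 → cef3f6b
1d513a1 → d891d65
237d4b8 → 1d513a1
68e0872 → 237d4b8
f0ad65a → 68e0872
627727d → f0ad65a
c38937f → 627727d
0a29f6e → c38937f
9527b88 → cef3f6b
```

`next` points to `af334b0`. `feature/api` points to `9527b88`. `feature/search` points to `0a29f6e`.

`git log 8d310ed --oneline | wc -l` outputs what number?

Walking parent pointers from 8d310ed: reachable set = {2a57101, 7cdc050, 8d310ed, 8ec024d}.
That is 4 commits.

4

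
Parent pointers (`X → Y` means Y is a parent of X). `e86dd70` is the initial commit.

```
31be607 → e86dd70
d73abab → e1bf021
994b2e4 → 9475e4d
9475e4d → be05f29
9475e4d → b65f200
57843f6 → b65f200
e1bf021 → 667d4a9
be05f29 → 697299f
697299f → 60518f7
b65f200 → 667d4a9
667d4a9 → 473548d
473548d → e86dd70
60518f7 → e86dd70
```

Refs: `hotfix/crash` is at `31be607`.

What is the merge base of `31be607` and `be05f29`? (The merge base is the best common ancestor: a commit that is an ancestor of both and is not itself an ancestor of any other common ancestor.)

Ancestors of 31be607: {31be607, e86dd70}.
Ancestors of be05f29: {60518f7, 697299f, be05f29, e86dd70}.
Common ancestors: {e86dd70}.
The only common ancestor is e86dd70, so it is the merge base.

e86dd70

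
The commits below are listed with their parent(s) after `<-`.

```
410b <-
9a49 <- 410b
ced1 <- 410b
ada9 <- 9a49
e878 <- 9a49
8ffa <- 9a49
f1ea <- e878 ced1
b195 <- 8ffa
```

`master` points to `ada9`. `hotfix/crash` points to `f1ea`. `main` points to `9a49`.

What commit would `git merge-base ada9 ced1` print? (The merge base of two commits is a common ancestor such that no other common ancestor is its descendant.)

410b

Ancestors of ada9: {410b, 9a49, ada9}.
Ancestors of ced1: {410b, ced1}.
Common ancestors: {410b}.
The only common ancestor is 410b, so it is the merge base.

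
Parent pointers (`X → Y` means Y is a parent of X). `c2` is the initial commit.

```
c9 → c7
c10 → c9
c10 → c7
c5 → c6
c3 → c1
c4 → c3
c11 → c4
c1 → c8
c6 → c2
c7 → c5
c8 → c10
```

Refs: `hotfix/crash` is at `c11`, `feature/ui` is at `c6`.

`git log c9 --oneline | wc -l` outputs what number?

5

Walking parent pointers from c9: reachable set = {c2, c5, c6, c7, c9}.
That is 5 commits.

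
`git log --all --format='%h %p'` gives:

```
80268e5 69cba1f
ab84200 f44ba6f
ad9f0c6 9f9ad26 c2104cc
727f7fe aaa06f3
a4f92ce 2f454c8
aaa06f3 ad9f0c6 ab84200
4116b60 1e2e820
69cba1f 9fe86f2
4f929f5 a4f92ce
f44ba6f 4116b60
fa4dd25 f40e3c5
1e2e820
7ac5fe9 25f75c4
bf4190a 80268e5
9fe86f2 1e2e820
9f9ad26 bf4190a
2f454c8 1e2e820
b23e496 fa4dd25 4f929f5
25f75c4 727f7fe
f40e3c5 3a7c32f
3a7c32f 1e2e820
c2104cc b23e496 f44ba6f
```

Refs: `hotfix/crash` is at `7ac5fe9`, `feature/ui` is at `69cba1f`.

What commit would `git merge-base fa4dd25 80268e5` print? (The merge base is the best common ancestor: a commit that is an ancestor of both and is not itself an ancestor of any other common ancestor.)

Ancestors of fa4dd25: {1e2e820, 3a7c32f, f40e3c5, fa4dd25}.
Ancestors of 80268e5: {1e2e820, 69cba1f, 80268e5, 9fe86f2}.
Common ancestors: {1e2e820}.
The only common ancestor is 1e2e820, so it is the merge base.

1e2e820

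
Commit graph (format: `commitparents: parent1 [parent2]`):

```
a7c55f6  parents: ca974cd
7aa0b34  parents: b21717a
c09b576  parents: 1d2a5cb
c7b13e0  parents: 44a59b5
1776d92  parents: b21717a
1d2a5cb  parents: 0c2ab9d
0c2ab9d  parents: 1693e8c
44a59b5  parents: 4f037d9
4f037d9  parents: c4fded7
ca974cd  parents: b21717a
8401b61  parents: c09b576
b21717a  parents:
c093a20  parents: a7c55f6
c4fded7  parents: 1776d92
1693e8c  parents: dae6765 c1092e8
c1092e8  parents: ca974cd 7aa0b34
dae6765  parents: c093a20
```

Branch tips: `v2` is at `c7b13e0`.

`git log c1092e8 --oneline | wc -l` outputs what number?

Walking parent pointers from c1092e8: reachable set = {7aa0b34, b21717a, c1092e8, ca974cd}.
That is 4 commits.

4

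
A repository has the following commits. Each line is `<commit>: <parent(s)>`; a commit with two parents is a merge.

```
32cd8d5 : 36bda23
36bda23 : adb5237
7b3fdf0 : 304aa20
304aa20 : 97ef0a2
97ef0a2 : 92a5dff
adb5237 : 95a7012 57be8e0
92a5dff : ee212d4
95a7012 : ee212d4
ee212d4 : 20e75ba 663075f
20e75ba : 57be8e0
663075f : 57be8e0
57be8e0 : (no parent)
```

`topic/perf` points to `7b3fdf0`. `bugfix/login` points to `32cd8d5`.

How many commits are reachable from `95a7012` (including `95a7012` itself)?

5

Walking parent pointers from 95a7012: reachable set = {20e75ba, 57be8e0, 663075f, 95a7012, ee212d4}.
That is 5 commits.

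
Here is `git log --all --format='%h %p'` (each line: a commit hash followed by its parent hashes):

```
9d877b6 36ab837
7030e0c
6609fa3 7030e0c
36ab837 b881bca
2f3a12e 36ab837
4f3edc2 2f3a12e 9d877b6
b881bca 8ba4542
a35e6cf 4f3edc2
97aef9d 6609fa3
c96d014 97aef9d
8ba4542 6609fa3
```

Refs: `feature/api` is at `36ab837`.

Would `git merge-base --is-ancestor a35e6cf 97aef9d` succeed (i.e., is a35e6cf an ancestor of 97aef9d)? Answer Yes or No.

Ancestors of 97aef9d: {6609fa3, 7030e0c, 97aef9d}.
a35e6cf is not in that set, so it is not an ancestor of 97aef9d.

No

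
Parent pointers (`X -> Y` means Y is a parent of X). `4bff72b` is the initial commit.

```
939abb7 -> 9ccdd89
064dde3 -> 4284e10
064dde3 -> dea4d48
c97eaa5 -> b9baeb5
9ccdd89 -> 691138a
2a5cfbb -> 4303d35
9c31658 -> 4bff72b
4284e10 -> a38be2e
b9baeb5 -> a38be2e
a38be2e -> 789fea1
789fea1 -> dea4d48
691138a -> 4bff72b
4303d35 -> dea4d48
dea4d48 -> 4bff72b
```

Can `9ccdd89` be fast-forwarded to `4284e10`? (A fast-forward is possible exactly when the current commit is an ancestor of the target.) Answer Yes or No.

No

A fast-forward from 9ccdd89 to 4284e10 is possible iff 9ccdd89 is an ancestor of 4284e10.
Ancestors of 4284e10: {4284e10, 4bff72b, 789fea1, a38be2e, dea4d48}.
9ccdd89 is not among them, so fast-forward is not possible.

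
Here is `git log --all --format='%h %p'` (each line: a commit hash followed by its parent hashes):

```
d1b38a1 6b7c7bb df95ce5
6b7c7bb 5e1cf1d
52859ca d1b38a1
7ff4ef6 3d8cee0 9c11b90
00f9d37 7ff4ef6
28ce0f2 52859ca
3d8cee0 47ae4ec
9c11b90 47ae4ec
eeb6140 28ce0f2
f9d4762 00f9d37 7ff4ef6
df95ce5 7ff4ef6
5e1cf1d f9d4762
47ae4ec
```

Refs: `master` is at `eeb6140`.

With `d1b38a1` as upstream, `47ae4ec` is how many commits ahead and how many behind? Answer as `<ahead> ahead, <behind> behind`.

0 ahead, 9 behind

Reachable from 47ae4ec: {47ae4ec}.
Reachable from d1b38a1: {00f9d37, 3d8cee0, 47ae4ec, 5e1cf1d, 6b7c7bb, 7ff4ef6, 9c11b90, d1b38a1, df95ce5, f9d4762}.
Only in 47ae4ec's history (ahead): {} — 0.
Only in d1b38a1's history (behind): {00f9d37, 3d8cee0, 5e1cf1d, 6b7c7bb, 7ff4ef6, 9c11b90, d1b38a1, df95ce5, f9d4762} — 9.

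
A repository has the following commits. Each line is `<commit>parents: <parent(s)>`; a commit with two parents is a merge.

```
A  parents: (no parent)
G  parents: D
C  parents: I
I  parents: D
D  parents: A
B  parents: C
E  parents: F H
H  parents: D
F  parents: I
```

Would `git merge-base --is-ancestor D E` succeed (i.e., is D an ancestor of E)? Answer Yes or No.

Ancestors of E (commits reachable by following parents): {A, D, E, F, H, I}.
D is in that set, so it is an ancestor of E.

Yes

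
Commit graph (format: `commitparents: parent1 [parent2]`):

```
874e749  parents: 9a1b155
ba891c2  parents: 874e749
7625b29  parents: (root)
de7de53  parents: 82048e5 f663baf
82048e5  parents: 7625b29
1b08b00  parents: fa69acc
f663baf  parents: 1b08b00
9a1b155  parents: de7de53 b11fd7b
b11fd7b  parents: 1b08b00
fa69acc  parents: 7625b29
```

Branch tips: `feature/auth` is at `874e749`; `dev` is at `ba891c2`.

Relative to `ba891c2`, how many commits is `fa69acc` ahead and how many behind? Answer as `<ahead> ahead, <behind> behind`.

0 ahead, 8 behind

Reachable from fa69acc: {7625b29, fa69acc}.
Reachable from ba891c2: {1b08b00, 7625b29, 82048e5, 874e749, 9a1b155, b11fd7b, ba891c2, de7de53, f663baf, fa69acc}.
Only in fa69acc's history (ahead): {} — 0.
Only in ba891c2's history (behind): {1b08b00, 82048e5, 874e749, 9a1b155, b11fd7b, ba891c2, de7de53, f663baf} — 8.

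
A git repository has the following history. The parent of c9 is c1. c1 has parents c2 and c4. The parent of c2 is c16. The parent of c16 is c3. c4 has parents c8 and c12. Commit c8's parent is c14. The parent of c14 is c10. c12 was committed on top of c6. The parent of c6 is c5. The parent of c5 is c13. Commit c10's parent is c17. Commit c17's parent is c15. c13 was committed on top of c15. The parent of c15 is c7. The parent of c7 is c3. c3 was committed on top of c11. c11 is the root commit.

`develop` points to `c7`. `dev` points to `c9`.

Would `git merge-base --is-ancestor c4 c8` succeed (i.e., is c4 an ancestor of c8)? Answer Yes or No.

Ancestors of c8: {c10, c11, c14, c15, c17, c3, c7, c8}.
c4 is not in that set, so it is not an ancestor of c8.

No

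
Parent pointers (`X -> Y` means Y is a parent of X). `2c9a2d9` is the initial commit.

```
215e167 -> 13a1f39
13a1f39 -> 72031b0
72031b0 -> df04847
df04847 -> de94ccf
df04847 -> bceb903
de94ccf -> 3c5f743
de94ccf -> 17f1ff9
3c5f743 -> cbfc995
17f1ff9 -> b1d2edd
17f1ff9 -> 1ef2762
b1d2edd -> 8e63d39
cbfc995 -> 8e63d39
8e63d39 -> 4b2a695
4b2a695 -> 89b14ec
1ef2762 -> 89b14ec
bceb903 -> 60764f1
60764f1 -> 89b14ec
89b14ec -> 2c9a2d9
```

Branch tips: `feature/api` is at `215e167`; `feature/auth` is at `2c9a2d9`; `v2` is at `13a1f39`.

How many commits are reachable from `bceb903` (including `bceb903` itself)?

4

Walking parent pointers from bceb903: reachable set = {2c9a2d9, 60764f1, 89b14ec, bceb903}.
That is 4 commits.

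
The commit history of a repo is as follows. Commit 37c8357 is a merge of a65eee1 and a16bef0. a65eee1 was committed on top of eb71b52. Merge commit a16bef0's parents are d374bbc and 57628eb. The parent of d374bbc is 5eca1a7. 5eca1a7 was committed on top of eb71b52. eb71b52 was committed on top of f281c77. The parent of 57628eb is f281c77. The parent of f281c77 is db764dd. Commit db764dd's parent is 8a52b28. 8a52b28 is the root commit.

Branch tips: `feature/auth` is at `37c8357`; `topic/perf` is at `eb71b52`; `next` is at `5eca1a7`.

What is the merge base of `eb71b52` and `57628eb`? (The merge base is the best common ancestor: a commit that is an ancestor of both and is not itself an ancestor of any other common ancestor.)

Ancestors of eb71b52: {8a52b28, db764dd, eb71b52, f281c77}.
Ancestors of 57628eb: {57628eb, 8a52b28, db764dd, f281c77}.
Common ancestors: {8a52b28, db764dd, f281c77}.
Among these, f281c77 is not an ancestor of any other common ancestor — it is the merge base.

f281c77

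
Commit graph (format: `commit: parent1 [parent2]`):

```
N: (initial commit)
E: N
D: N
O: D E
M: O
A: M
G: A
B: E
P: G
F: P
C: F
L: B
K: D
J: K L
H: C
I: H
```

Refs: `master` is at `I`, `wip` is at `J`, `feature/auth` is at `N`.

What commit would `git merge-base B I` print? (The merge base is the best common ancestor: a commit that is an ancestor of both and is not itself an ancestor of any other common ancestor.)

Ancestors of B: {B, E, N}.
Ancestors of I: {A, C, D, E, F, G, H, I, M, N, O, P}.
Common ancestors: {E, N}.
Among these, E is not an ancestor of any other common ancestor — it is the merge base.

E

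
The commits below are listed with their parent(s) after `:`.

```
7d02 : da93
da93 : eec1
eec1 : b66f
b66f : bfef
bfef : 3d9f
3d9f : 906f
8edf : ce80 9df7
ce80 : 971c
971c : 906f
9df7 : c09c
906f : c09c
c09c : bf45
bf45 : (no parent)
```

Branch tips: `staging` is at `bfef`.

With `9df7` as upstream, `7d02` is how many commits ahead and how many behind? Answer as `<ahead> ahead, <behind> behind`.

7 ahead, 1 behind

Reachable from 7d02: {3d9f, 7d02, 906f, b66f, bf45, bfef, c09c, da93, eec1}.
Reachable from 9df7: {9df7, bf45, c09c}.
Only in 7d02's history (ahead): {3d9f, 7d02, 906f, b66f, bfef, da93, eec1} — 7.
Only in 9df7's history (behind): {9df7} — 1.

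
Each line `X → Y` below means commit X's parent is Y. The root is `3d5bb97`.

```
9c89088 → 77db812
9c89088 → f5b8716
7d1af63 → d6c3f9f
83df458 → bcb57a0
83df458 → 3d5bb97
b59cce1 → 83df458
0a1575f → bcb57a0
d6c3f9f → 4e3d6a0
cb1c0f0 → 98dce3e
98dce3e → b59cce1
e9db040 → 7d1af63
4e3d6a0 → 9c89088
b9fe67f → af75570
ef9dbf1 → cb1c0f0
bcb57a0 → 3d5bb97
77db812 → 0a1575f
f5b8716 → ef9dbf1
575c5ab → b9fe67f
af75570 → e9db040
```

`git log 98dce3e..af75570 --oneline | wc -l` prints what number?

11

Reachable from af75570: {0a1575f, 3d5bb97, 4e3d6a0, 77db812, 7d1af63, 83df458, 98dce3e, 9c89088, af75570, b59cce1, bcb57a0, cb1c0f0, d6c3f9f, e9db040, ef9dbf1, f5b8716}.
Reachable from 98dce3e: {3d5bb97, 83df458, 98dce3e, b59cce1, bcb57a0}.
In af75570's history but not 98dce3e's: {0a1575f, 4e3d6a0, 77db812, 7d1af63, 9c89088, af75570, cb1c0f0, d6c3f9f, e9db040, ef9dbf1, f5b8716} — 11 commits.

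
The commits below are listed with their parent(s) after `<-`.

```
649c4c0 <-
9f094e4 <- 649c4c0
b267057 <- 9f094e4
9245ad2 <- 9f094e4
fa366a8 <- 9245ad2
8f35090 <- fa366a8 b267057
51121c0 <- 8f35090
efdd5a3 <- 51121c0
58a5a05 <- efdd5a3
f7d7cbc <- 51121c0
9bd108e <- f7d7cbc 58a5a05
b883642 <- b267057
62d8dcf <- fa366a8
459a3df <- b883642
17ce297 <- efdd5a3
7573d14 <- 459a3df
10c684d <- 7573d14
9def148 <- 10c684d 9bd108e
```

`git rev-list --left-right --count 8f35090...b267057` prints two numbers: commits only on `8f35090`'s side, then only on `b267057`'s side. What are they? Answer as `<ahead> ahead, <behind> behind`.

3 ahead, 0 behind

Reachable from 8f35090: {649c4c0, 8f35090, 9245ad2, 9f094e4, b267057, fa366a8}.
Reachable from b267057: {649c4c0, 9f094e4, b267057}.
Only in 8f35090's history (ahead): {8f35090, 9245ad2, fa366a8} — 3.
Only in b267057's history (behind): {} — 0.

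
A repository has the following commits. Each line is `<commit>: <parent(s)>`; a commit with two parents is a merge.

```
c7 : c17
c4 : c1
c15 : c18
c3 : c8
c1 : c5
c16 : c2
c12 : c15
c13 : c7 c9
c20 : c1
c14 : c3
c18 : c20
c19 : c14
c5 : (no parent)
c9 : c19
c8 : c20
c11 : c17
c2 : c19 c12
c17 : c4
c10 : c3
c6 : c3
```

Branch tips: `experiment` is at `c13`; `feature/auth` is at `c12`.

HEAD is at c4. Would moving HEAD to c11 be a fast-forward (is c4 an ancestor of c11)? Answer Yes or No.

A fast-forward from c4 to c11 is possible iff c4 is an ancestor of c11.
Ancestors of c11: {c1, c11, c17, c4, c5}.
c4 is among them, so fast-forward is possible.

Yes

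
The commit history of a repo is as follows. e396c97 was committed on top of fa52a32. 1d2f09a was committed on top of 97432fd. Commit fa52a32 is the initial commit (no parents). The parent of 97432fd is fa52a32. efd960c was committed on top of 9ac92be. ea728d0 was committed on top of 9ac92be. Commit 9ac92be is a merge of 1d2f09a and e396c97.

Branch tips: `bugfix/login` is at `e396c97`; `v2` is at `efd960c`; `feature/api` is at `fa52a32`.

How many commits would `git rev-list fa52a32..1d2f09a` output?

Reachable from 1d2f09a: {1d2f09a, 97432fd, fa52a32}.
Reachable from fa52a32: {fa52a32}.
In 1d2f09a's history but not fa52a32's: {1d2f09a, 97432fd} — 2 commits.

2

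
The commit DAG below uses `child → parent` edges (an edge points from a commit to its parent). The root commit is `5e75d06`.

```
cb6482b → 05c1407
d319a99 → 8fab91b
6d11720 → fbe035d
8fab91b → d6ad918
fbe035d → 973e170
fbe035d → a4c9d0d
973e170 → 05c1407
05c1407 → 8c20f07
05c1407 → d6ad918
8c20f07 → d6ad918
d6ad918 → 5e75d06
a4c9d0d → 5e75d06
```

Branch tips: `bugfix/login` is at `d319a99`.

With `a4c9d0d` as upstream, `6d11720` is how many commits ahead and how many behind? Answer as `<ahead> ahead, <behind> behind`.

Reachable from 6d11720: {05c1407, 5e75d06, 6d11720, 8c20f07, 973e170, a4c9d0d, d6ad918, fbe035d}.
Reachable from a4c9d0d: {5e75d06, a4c9d0d}.
Only in 6d11720's history (ahead): {05c1407, 6d11720, 8c20f07, 973e170, d6ad918, fbe035d} — 6.
Only in a4c9d0d's history (behind): {} — 0.

6 ahead, 0 behind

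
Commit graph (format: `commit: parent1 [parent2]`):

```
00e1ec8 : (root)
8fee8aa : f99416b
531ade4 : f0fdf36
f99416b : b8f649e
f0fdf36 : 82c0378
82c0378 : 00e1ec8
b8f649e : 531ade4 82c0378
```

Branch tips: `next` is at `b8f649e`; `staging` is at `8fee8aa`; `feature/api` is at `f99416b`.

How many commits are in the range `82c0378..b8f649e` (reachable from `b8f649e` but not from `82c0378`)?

Reachable from b8f649e: {00e1ec8, 531ade4, 82c0378, b8f649e, f0fdf36}.
Reachable from 82c0378: {00e1ec8, 82c0378}.
In b8f649e's history but not 82c0378's: {531ade4, b8f649e, f0fdf36} — 3 commits.

3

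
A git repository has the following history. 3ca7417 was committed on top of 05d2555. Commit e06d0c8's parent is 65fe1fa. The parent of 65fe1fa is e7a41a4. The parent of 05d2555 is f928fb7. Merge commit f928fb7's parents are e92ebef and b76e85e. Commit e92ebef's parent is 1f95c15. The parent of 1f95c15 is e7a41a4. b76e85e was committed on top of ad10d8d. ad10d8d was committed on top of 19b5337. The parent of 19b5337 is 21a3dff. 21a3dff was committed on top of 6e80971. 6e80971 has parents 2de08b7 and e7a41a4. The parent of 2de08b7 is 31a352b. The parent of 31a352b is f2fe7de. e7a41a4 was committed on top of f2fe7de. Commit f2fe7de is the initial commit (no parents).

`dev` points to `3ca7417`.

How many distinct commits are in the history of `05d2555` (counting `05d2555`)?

Walking parent pointers from 05d2555: reachable set = {05d2555, 19b5337, 1f95c15, 21a3dff, 2de08b7, 31a352b, 6e80971, ad10d8d, b76e85e, e7a41a4, e92ebef, f2fe7de, f928fb7}.
That is 13 commits.

13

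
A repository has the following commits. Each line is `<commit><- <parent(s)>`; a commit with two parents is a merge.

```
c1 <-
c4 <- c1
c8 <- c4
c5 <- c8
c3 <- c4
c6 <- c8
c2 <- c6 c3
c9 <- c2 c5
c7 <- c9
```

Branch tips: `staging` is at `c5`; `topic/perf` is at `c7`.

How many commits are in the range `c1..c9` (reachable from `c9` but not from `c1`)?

7

Reachable from c9: {c1, c2, c3, c4, c5, c6, c8, c9}.
Reachable from c1: {c1}.
In c9's history but not c1's: {c2, c3, c4, c5, c6, c8, c9} — 7 commits.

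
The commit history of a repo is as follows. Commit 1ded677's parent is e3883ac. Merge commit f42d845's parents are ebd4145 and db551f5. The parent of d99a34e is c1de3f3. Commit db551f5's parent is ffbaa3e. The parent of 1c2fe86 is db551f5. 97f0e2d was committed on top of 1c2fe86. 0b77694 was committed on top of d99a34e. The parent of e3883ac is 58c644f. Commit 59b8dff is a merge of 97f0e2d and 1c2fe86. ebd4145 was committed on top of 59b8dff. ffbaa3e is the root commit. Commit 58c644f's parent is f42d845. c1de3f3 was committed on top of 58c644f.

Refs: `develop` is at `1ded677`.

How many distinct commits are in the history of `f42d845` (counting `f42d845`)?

Walking parent pointers from f42d845: reachable set = {1c2fe86, 59b8dff, 97f0e2d, db551f5, ebd4145, f42d845, ffbaa3e}.
That is 7 commits.

7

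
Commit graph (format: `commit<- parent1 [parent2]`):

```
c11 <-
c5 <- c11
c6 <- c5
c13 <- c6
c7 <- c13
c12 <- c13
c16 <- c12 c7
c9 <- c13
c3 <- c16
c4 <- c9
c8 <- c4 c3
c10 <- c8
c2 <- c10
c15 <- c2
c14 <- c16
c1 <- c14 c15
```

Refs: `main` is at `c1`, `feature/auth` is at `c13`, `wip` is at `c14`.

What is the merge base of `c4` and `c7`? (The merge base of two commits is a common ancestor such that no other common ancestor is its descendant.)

c13

Ancestors of c4: {c11, c13, c4, c5, c6, c9}.
Ancestors of c7: {c11, c13, c5, c6, c7}.
Common ancestors: {c11, c13, c5, c6}.
Among these, c13 is not an ancestor of any other common ancestor — it is the merge base.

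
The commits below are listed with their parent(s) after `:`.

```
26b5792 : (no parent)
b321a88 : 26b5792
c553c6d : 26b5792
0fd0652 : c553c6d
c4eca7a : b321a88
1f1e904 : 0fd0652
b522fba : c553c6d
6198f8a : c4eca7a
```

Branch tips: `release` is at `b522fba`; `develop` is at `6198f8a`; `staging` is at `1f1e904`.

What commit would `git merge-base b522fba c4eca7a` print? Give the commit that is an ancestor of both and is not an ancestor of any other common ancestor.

Ancestors of b522fba: {26b5792, b522fba, c553c6d}.
Ancestors of c4eca7a: {26b5792, b321a88, c4eca7a}.
Common ancestors: {26b5792}.
The only common ancestor is 26b5792, so it is the merge base.

26b5792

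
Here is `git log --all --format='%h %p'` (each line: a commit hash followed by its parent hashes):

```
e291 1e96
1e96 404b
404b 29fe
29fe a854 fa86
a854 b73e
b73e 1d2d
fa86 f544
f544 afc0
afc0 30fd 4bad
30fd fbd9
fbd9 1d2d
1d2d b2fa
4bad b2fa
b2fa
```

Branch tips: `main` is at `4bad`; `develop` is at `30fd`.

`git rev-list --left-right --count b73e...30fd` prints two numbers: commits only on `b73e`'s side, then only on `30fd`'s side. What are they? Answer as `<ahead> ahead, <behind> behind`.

Reachable from b73e: {1d2d, b2fa, b73e}.
Reachable from 30fd: {1d2d, 30fd, b2fa, fbd9}.
Only in b73e's history (ahead): {b73e} — 1.
Only in 30fd's history (behind): {30fd, fbd9} — 2.

1 ahead, 2 behind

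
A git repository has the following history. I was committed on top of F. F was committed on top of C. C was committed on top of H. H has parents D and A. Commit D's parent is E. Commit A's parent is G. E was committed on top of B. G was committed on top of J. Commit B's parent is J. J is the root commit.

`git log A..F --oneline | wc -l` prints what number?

Reachable from F: {A, B, C, D, E, F, G, H, J}.
Reachable from A: {A, G, J}.
In F's history but not A's: {B, C, D, E, F, H} — 6 commits.

6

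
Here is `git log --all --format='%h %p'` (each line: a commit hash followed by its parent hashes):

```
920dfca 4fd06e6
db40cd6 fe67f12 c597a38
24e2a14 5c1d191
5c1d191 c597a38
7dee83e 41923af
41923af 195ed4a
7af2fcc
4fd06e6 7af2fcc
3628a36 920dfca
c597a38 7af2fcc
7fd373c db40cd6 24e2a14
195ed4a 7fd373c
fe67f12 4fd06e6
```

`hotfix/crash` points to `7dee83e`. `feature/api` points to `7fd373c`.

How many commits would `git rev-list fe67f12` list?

Walking parent pointers from fe67f12: reachable set = {4fd06e6, 7af2fcc, fe67f12}.
That is 3 commits.

3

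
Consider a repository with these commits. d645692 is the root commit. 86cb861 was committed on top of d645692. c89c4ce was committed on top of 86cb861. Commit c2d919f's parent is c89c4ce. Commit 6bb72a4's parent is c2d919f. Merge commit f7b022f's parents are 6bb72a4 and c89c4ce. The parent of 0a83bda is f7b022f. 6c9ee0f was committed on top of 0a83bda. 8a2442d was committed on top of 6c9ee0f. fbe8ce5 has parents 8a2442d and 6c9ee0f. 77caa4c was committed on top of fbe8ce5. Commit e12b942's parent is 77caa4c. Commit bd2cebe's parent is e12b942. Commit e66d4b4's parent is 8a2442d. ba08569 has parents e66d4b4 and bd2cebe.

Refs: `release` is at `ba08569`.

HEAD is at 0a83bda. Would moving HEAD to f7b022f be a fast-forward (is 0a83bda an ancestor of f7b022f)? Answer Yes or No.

A fast-forward from 0a83bda to f7b022f is possible iff 0a83bda is an ancestor of f7b022f.
Ancestors of f7b022f: {6bb72a4, 86cb861, c2d919f, c89c4ce, d645692, f7b022f}.
0a83bda is not among them, so fast-forward is not possible.

No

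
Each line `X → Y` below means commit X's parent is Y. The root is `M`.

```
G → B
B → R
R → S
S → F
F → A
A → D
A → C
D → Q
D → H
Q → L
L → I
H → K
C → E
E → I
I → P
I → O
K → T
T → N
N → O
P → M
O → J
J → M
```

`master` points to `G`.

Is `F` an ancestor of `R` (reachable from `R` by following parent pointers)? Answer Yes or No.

Yes

Ancestors of R (commits reachable by following parents): {A, C, D, E, F, H, I, J, K, L, M, N, O, P, Q, R, S, T}.
F is in that set, so it is an ancestor of R.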